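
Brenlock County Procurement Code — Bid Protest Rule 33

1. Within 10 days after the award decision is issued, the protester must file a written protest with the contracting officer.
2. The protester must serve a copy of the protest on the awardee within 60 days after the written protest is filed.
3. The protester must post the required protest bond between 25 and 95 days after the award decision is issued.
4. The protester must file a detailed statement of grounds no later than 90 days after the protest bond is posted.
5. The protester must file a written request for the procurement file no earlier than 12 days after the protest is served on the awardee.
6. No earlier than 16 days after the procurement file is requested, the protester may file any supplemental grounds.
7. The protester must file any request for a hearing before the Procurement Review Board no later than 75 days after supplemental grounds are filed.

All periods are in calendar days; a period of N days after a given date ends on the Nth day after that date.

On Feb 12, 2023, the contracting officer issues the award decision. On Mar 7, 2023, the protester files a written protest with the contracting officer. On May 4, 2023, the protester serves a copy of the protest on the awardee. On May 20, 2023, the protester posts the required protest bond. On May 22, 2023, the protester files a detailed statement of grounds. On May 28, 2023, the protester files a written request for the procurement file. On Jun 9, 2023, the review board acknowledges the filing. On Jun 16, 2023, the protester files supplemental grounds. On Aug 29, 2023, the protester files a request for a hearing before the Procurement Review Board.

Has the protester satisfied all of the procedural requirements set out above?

Step 1 — counting 10 days from Feb 12, 2023 (when the award decision is issued) gives a deadline of Feb 22, 2023; done Mar 7, 2023 — 13 days late.

No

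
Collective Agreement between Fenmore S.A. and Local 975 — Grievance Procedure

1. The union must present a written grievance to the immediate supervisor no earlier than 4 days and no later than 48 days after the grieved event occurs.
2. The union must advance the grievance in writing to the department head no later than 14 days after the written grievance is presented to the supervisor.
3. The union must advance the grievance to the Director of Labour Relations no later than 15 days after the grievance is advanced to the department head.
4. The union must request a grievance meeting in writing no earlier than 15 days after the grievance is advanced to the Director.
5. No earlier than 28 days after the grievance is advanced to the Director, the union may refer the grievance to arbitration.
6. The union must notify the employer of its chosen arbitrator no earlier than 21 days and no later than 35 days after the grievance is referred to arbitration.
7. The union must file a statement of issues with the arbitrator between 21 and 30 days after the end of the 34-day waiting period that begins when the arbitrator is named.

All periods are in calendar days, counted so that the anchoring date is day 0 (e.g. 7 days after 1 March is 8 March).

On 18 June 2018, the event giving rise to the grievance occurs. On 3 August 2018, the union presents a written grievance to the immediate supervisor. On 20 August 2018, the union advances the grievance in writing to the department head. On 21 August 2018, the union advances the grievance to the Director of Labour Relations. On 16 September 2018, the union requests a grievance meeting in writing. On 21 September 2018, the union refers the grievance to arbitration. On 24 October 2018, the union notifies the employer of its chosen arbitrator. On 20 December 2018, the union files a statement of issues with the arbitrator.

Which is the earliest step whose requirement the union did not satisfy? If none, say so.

Step 1: the window is 4–48 days after 18 June 2018 (when the grieved event occurs), so 22 June 2018 through 5 August 2018; 3 August 2018 falls inside that range.
Step 2: 14 days after 3 August 2018 (when the written grievance is presented to the supervisor) is 17 August 2018; 20 August 2018 misses that deadline by 3 days.

Step 2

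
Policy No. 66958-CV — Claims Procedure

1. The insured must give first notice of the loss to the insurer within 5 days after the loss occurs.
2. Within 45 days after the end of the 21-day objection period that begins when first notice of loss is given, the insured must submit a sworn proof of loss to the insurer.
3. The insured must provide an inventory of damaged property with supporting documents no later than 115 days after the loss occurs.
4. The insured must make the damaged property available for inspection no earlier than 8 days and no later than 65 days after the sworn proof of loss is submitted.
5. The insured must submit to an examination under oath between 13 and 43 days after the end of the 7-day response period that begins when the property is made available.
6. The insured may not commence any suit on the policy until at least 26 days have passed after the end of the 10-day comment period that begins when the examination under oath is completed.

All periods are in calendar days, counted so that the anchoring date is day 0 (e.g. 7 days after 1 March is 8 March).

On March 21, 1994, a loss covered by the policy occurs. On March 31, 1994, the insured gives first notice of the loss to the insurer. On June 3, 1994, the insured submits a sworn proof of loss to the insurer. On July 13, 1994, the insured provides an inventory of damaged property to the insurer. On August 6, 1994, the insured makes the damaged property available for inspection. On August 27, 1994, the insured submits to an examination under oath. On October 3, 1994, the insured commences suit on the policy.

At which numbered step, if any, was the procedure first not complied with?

Step 1

Step 1 — counting 5 days from March 21, 1994 (when the loss occurs) gives a deadline of March 26, 1994; March 31, 1994 misses that deadline by 5 days.
Later steps need not be reached.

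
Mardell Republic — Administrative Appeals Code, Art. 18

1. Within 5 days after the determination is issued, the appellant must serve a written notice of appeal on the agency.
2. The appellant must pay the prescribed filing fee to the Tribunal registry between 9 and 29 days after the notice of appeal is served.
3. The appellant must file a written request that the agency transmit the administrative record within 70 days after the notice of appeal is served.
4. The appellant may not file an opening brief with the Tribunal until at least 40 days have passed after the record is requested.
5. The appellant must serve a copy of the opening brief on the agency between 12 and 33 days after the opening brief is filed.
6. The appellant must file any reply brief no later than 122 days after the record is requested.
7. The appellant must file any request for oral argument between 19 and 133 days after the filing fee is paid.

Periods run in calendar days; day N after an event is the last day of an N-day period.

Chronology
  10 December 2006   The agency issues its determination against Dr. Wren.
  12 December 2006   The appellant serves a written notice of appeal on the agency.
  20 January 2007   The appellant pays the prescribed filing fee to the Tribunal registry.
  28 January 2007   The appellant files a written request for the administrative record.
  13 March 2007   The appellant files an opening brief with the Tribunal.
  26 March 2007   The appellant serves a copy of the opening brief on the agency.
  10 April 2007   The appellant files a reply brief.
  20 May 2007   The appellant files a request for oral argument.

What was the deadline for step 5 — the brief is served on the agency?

15 April 2007

Step 5 runs from 13 March 2007, when the opening brief is filed. The window is 12–33 days after 13 March 2007; it closes on 15 April 2007.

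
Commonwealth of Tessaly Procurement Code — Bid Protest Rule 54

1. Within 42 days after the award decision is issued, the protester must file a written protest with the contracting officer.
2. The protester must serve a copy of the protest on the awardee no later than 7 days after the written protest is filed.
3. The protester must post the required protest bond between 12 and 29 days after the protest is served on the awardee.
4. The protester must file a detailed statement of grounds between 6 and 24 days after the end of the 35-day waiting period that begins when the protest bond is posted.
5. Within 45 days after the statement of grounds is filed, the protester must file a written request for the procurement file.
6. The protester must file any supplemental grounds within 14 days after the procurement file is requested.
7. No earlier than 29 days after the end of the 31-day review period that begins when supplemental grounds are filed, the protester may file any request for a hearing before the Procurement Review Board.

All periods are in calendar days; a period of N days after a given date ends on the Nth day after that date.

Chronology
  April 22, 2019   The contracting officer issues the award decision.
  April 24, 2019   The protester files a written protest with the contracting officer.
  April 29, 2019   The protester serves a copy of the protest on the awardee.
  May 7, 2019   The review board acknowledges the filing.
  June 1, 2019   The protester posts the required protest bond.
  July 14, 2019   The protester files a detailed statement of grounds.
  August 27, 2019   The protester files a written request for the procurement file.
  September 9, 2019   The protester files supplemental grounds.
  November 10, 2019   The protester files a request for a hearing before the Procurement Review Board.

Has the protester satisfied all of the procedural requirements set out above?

(1) due by April 22, 2019 + 42 days = June 3, 2019; April 24, 2019 is within that limit.
(2) due by April 24, 2019 + 7 days = May 1, 2019; April 29, 2019 is within that limit.
(3) the permitted window runs from April 29, 2019 + 12 = May 11, 2019 to April 29, 2019 + 29 = May 28, 2019; done June 1, 2019 — 4 days after the window closed.

No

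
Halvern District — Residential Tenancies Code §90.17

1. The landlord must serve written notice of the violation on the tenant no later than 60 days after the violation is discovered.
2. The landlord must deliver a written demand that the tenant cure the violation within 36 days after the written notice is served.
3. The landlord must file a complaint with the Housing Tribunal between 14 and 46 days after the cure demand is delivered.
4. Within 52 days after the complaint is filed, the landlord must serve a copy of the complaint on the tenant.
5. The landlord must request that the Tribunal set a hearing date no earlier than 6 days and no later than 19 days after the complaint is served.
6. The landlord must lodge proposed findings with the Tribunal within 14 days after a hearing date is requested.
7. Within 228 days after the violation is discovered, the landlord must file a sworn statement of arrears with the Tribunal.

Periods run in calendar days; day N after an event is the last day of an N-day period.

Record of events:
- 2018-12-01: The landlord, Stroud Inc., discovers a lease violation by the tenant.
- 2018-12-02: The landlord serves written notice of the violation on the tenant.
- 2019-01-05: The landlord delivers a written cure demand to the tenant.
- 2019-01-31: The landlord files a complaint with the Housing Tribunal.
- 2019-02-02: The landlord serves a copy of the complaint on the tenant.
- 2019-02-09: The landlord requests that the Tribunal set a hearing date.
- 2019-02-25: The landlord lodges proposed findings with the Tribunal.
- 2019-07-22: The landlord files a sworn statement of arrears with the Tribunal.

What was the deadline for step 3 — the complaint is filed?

2019-02-20

Step 3 runs from 2019-01-05, when the cure demand is delivered. The window is 14–46 days after 2019-01-05; it closes on 2019-02-20.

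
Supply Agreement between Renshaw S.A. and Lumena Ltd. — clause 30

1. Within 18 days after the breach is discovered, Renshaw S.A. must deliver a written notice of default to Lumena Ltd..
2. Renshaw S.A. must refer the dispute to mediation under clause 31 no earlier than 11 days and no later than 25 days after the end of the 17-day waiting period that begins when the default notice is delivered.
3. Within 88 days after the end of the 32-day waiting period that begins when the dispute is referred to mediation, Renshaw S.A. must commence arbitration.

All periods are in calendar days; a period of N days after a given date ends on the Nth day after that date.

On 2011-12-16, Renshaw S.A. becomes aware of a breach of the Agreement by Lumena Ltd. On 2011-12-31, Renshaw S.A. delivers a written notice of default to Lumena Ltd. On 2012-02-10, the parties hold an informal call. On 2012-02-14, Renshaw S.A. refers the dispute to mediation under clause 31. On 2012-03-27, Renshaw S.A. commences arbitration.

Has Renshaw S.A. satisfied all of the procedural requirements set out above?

Step 1: 18 days after 2011-12-16 (when the breach is discovered) is 2012-01-03; completed 2011-12-31, before the deadline.
Step 2: the window is 11–25 days after 2012-01-17 (end of the 17-day waiting period, which began when the default notice is delivered on 2011-12-31), so 2012-01-28 through 2012-02-11; 2012-02-14 is 3 days past the end of the window.

No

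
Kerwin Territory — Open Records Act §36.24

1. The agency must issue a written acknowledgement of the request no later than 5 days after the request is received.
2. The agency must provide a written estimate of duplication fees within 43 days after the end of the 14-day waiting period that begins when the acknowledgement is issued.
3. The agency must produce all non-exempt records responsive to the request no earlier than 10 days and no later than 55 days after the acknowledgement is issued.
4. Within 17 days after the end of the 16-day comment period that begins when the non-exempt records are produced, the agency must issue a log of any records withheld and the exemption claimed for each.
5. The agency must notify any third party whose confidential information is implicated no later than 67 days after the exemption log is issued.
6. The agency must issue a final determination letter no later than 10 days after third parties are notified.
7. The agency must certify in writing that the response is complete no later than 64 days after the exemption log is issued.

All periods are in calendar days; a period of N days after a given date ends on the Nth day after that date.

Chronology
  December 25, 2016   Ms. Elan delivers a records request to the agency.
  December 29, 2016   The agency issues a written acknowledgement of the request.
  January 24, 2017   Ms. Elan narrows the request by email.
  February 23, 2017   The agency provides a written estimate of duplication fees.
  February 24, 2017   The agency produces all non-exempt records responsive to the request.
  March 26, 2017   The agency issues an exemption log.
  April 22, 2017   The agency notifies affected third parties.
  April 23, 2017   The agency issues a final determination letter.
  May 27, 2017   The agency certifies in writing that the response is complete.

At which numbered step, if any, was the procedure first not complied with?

(1) due by December 25, 2016 + 5 days = December 30, 2016; completed December 29, 2016, before the deadline.
(2) due by January 12, 2017 + 43 days = February 24, 2017; completed February 23, 2017, before the deadline.
(3) the permitted window runs from December 29, 2016 + 10 = January 8, 2017 to December 29, 2016 + 55 = February 22, 2017; February 24, 2017 is 2 days past the end of the window.
The procedure was therefore not followed at step 3.

Step 3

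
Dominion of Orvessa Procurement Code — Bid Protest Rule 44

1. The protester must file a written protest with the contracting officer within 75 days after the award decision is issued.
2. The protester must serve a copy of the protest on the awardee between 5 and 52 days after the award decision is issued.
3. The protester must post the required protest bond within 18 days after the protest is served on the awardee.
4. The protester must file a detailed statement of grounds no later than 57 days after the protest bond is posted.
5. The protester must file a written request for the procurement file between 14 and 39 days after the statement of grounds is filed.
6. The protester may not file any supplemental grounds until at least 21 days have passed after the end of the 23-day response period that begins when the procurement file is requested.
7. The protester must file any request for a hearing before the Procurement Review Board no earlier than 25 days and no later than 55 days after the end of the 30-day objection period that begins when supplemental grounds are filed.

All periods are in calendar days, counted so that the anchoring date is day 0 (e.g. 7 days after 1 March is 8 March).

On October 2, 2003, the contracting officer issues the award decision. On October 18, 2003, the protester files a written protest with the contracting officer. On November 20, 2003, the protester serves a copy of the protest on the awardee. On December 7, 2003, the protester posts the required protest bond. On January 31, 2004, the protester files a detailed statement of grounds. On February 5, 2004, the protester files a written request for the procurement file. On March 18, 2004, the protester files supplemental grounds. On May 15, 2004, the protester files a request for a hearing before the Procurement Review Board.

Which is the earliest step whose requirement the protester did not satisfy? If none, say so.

Step 5

Step 1 — counting 75 days from October 2, 2003 (when the award decision is issued) gives a deadline of December 16, 2003; October 18, 2003 is within that limit.
Step 2 — 5 and 52 days from October 2, 2003 (when the award decision is issued) are October 7, 2003 and November 23, 2003 respectively; November 20, 2003 falls inside that range.
Step 3 — counting 18 days from November 20, 2003 (when the protest is served on the awardee) gives a deadline of December 8, 2003; December 7, 2003 is within that limit.
Step 4 — counting 57 days from December 7, 2003 (when the protest bond is posted) gives a deadline of February 2, 2004; completed January 31, 2004, before the deadline.
Step 5 — 14 and 39 days from January 31, 2004 (when the statement of grounds is filed) are February 14, 2004 and March 10, 2004 respectively; done February 5, 2004 — 9 days before the window opened.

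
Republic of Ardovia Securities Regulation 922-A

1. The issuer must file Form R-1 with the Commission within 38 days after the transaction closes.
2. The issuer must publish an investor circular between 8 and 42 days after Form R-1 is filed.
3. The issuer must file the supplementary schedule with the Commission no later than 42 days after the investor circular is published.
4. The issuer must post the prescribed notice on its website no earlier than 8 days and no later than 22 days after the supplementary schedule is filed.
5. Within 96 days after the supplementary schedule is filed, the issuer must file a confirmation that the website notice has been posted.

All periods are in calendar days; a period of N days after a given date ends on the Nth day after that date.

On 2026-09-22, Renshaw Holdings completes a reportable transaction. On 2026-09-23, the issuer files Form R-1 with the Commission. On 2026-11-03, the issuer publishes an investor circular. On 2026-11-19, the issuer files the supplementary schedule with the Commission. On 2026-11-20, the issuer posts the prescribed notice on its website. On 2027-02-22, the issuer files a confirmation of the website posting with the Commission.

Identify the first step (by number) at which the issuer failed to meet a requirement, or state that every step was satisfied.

Step 1: 38 days after 2026-09-22 (when the transaction closes) is 2026-10-30; done 2026-09-23 — timely.
Step 2: the window is 8–42 days after 2026-09-23 (when Form R-1 is filed), so 2026-10-01 through 2026-11-04; done 2026-11-03 — within the window.
Step 3: 42 days after 2026-11-03 (when the investor circular is published) is 2026-12-15; done 2026-11-19 — timely.
Step 4: the window is 8–22 days after 2026-11-19 (when the supplementary schedule is filed), so 2026-11-27 through 2026-12-11; 2026-11-20 is 7 days too early.
That is the first point of non-compliance.

Step 4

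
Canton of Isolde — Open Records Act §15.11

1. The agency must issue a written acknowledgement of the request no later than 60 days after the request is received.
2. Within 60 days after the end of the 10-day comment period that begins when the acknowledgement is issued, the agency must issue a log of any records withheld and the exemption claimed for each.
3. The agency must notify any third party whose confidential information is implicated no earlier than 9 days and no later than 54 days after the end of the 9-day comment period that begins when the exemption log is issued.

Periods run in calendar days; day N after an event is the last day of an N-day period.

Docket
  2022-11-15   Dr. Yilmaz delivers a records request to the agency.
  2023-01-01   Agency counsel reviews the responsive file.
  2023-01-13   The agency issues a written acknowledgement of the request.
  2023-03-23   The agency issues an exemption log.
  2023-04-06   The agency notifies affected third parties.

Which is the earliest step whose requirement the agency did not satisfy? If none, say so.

Step 1: 60 days after 2022-11-15 (when the request is received) is 2023-01-14; completed 2023-01-13, before the deadline.
Step 2: 60 days after 2023-01-23 (end of the 10-day comment period, which began when the acknowledgement is issued on 2023-01-13) is 2023-03-24; 2023-03-23 is within that limit.
Step 3: the window is 9–54 days after 2023-04-01 (end of the 9-day comment period, which began when the exemption log is issued on 2023-03-23), so 2023-04-10 through 2023-05-25; done 2023-04-06 — 4 days before the window opened.

Step 3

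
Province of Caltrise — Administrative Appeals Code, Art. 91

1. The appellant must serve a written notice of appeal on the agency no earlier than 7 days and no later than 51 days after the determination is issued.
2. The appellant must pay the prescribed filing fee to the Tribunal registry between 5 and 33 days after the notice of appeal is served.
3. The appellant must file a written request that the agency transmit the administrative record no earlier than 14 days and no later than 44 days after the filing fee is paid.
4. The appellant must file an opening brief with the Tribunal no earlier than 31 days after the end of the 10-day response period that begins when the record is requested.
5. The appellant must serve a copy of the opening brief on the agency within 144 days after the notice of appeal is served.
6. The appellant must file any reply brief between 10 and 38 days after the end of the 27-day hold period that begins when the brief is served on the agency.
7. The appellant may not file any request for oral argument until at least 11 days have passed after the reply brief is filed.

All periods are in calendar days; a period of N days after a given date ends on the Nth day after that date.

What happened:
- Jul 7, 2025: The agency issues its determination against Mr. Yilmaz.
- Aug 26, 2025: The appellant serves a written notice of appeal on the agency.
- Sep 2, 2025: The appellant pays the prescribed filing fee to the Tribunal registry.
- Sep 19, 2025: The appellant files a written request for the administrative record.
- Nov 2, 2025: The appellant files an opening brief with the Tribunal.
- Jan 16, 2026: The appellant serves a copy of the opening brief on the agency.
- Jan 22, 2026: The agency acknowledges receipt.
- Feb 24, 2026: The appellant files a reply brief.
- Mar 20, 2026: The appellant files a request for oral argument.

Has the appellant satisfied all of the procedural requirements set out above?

Yes

Step 1: the window is 7–51 days after Jul 7, 2025 (when the determination is issued), so Jul 14, 2025 through Aug 27, 2025; done Aug 26, 2025 — within the window.
Step 2: the window is 5–33 days after Aug 26, 2025 (when the notice of appeal is served), so Aug 31, 2025 through Sep 28, 2025; Sep 2, 2025 falls inside that range.
Step 3: the window is 14–44 days after Sep 2, 2025 (when the filing fee is paid), so Sep 16, 2025 through Oct 16, 2025; done Sep 19, 2025 — within the window.
Step 4: the earliest permitted date is 31 days after Sep 29, 2025 (end of the 10-day response period, which began when the record is requested on Sep 19, 2025), i.e. Oct 30, 2025; Nov 2, 2025 is on or after that date.
Step 5: 144 days after Aug 26, 2025 (when the notice of appeal is served) is Jan 17, 2026; completed Jan 16, 2026, before the deadline.
Step 6: the window is 10–38 days after Feb 12, 2026 (end of the 27-day hold period, which began when the brief is served on the agency on Jan 16, 2026), so Feb 22, 2026 through Mar 22, 2026; done Feb 24, 2026, which is between those dates.
Step 7: the earliest permitted date is 11 days after Feb 24, 2026 (when the reply brief is filed), i.e. Mar 7, 2026; Mar 20, 2026 is on or after that date.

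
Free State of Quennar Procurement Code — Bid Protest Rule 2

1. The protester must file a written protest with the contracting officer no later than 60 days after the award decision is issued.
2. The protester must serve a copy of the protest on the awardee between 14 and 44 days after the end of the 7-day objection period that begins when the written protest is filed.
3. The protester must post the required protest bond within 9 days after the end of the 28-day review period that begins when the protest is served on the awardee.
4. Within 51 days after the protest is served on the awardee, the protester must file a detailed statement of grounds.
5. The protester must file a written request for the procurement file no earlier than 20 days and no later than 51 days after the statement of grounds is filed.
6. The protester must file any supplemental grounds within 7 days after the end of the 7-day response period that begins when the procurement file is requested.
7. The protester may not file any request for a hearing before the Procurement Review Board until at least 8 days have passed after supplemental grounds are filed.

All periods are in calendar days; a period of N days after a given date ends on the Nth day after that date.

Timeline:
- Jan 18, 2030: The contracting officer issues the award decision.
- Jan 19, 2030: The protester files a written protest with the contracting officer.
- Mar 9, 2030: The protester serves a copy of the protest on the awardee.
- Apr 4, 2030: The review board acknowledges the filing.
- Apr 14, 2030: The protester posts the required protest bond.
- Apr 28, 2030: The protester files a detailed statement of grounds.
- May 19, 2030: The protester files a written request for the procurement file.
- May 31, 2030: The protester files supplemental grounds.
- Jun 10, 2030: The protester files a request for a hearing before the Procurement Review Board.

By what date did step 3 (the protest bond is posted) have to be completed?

Apr 15, 2030

The protest is served on the awardee on Mar 9, 2030; the 28-day review period therefore ends Apr 6, 2030, and step 3 runs from that date. 9 days after Apr 6, 2030 is Apr 15, 2030.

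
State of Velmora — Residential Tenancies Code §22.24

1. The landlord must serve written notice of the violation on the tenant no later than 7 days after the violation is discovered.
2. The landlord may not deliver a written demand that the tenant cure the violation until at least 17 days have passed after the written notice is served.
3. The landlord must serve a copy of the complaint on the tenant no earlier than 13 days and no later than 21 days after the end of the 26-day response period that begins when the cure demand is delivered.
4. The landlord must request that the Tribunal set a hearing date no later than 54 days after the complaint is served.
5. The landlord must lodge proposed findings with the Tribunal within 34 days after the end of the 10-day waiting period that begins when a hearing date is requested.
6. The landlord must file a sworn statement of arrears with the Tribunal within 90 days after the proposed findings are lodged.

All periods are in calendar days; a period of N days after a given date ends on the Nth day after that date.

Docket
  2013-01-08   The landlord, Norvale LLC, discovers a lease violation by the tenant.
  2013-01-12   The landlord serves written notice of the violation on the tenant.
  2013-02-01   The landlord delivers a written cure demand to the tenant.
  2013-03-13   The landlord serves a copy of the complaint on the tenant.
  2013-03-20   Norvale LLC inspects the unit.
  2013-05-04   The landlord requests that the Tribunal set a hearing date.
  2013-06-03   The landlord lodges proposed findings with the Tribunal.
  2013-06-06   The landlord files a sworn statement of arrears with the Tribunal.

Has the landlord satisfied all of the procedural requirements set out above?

(1) due by 2013-01-08 + 7 days = 2013-01-15; done 2013-01-12 — timely.
(2) permitted from 2013-01-12 + 17 days = 2013-01-29 onward; done 2013-02-01, after the minimum wait.
(3) the permitted window runs from 2013-02-27 + 13 = 2013-03-12 to 2013-02-27 + 21 = 2013-03-20; done 2013-03-13 — within the window.
(4) due by 2013-03-13 + 54 days = 2013-05-06; completed 2013-05-04, before the deadline.
(5) due by 2013-05-14 + 34 days = 2013-06-17; completed 2013-06-03, before the deadline.
(6) due by 2013-06-03 + 90 days = 2013-09-01; completed 2013-06-06, before the deadline.

Yes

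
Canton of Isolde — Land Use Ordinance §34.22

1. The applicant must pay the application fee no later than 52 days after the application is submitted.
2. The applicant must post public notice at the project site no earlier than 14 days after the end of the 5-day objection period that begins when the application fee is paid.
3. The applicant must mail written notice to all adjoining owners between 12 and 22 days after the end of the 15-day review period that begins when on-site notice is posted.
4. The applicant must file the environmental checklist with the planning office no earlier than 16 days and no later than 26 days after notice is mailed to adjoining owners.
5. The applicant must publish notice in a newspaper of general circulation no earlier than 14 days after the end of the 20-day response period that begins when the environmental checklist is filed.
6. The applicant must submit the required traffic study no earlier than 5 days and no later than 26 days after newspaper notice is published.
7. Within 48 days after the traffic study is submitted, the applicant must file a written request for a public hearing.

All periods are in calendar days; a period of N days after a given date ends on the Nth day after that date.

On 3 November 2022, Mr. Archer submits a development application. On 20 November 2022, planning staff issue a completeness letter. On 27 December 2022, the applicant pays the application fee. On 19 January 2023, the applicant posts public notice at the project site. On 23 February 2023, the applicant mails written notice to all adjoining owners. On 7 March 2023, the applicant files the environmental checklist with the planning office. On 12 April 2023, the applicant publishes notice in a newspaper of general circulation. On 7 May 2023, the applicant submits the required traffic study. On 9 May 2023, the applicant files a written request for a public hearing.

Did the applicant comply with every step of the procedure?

No

Step 1 — counting 52 days from 3 November 2022 (when the application is submitted) gives a deadline of 25 December 2022; not done until 27 December 2022, 2 days after the deadline.
That is the first point of non-compliance.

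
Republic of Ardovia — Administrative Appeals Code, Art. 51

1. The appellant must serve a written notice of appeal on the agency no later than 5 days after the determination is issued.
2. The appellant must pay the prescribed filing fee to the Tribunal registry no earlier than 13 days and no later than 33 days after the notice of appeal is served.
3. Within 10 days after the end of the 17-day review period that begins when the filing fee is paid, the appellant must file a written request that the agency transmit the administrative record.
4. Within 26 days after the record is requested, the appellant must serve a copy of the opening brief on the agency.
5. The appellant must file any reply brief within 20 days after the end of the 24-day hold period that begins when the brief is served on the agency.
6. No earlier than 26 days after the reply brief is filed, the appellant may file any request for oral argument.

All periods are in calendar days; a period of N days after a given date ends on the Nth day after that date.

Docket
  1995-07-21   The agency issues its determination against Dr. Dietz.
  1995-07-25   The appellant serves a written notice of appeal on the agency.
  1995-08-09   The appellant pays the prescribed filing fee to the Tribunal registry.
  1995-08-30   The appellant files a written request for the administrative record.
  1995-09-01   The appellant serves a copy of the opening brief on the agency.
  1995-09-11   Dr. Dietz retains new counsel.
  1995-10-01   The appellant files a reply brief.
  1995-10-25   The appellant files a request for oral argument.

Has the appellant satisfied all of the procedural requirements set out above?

No

(1) due by 1995-07-21 + 5 days = 1995-07-26; 1995-07-25 is within that limit.
(2) the permitted window runs from 1995-07-25 + 13 = 1995-08-07 to 1995-07-25 + 33 = 1995-08-27; done 1995-08-09 — within the window.
(3) due by 1995-08-26 + 10 days = 1995-09-05; completed 1995-08-30, before the deadline.
(4) due by 1995-08-30 + 26 days = 1995-09-25; completed 1995-09-01, before the deadline.
(5) due by 1995-09-25 + 20 days = 1995-10-15; 1995-10-01 is within that limit.
(6) permitted from 1995-10-01 + 26 days = 1995-10-27 onward; acted on 1995-10-25, 2 days prematurely.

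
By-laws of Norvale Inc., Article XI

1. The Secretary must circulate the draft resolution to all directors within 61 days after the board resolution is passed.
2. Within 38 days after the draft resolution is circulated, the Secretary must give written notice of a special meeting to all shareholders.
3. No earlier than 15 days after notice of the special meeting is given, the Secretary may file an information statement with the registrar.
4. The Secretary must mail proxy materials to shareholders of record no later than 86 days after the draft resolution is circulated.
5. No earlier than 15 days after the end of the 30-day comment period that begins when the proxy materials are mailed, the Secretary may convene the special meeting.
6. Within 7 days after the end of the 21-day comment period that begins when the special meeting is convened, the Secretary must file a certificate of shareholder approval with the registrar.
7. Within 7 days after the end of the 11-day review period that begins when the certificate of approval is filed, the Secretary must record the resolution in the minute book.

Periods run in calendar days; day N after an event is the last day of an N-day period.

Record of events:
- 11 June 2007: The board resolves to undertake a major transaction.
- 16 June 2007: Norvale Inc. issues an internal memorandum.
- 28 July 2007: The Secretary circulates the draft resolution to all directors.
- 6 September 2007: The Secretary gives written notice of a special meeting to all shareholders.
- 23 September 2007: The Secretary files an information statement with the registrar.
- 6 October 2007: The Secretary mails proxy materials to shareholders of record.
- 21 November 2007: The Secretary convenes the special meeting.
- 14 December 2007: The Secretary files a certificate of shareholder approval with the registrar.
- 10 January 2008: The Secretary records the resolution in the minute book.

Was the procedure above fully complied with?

No

Step 1 — counting 61 days from 11 June 2007 (when the board resolution is passed) gives a deadline of 11 August 2007; done 28 July 2007 — timely.
Step 2 — counting 38 days from 28 July 2007 (when the draft resolution is circulated) gives a deadline of 4 September 2007; not done until 6 September 2007, 2 days after the deadline.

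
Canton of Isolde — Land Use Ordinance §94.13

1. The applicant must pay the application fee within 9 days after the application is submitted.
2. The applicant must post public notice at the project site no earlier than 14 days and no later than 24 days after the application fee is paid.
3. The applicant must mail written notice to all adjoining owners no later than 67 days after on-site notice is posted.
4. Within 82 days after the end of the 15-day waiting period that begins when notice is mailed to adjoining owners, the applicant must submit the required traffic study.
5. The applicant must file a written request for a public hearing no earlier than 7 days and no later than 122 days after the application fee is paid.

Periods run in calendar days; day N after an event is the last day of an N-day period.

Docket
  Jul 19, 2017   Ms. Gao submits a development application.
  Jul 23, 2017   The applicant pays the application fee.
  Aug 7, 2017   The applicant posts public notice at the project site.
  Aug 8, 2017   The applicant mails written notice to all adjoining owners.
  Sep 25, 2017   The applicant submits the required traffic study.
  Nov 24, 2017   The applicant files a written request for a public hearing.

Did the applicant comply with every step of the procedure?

Step 1: 9 days after Jul 19, 2017 (when the application is submitted) is Jul 28, 2017; done Jul 23, 2017 — timely.
Step 2: the window is 14–24 days after Jul 23, 2017 (when the application fee is paid), so Aug 6, 2017 through Aug 16, 2017; done Aug 7, 2017, which is between those dates.
Step 3: 67 days after Aug 7, 2017 (when on-site notice is posted) is Oct 13, 2017; done Aug 8, 2017 — timely.
Step 4: 82 days after Aug 23, 2017 (end of the 15-day waiting period, which began when notice is mailed to adjoining owners on Aug 8, 2017) is Nov 13, 2017; done Sep 25, 2017 — timely.
Step 5: the window is 7–122 days after Jul 23, 2017 (when the application fee is paid), so Jul 30, 2017 through Nov 22, 2017; done Nov 24, 2017 — 2 days after the window closed.
The analysis stops there.

No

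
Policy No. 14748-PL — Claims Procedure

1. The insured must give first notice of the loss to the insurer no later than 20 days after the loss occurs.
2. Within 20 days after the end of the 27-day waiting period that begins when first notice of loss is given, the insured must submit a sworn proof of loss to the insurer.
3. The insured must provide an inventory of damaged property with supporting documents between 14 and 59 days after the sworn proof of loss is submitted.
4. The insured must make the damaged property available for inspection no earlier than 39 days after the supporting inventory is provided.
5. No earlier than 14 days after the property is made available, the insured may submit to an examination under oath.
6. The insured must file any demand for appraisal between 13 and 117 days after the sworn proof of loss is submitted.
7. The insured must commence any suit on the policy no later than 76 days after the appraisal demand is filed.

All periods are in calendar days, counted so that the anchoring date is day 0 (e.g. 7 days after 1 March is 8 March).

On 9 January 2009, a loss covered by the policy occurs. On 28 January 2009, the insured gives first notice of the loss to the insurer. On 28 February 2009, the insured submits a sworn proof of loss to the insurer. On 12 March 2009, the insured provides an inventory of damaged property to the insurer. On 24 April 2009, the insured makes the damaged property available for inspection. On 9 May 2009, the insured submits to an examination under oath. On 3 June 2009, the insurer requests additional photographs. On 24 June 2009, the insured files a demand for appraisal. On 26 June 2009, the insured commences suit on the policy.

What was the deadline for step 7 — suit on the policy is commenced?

Step 7 runs from 24 June 2009, when the appraisal demand is filed. 76 days after 24 June 2009 is 8 September 2009.

8 September 2009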